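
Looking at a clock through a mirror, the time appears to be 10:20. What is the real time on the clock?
Reflection across the vertical (12-6) axis maps a hand at angle A degrees to (360 - A) degrees, which sends a reading of T minutes past 12:00 to (720 - T) minutes past 12:00.
Mirror reads 10:20 = 620 minutes past 12:00.
Actual time: (720 - 620) mod 720 = 100 minutes = 1:40.

Final answer: 1:40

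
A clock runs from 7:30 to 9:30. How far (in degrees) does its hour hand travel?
The hour hand moves 0.5 degrees per minute.
Time elapsed: 9:30 - 7:30 = 120 minutes
Angular displacement: 120 x 0.5 = 60 degrees

Final answer: 60 degrees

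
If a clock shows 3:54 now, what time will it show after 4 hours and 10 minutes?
Starting time: 3:54
Adding 10 minutes to 54 minutes: 54 + 10 = 64 minutes = 1 hour and 4 minutes
Adding 4 hours: 3 + 4 + 1 (carry) = 8
Final time: 8:04

Final answer: 8:04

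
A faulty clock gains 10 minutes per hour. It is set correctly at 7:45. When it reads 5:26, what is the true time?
For every 60 true minutes, the faulty clock advances 70 minutes, so 1 faulty-clock minute corresponds to 60/70 true minutes.
From 7:45 to 5:26 on the faulty dial is 581 minutes.
True elapsed: 581 x 60/70 = 498 minutes = 8 hours and 18 minutes.
True time: 7:45 + 8 hours and 18 minutes = 4:03.

Final answer: 4:03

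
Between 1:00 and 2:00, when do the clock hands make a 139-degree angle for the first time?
At t minutes past 1:00, the hour hand is at 30 x 1 + 0.5t degrees and the minute hand is at 6t degrees.
The smaller angle between them is 139 degrees when |30H - 5.5t| = 139 or |30H - 5.5t| = 221.
With H = 1, solve 30 x 1 - 5.5t = +/- target for each target:
  t = (30 x 1 - 139) / 5.5 = -19.82 (outside (0, 60))
  t = (30 x 1 + 139) / 5.5 = 30.73
  t = (30 x 1 - 221) / 5.5 = -34.73 (outside (0, 60))
  t = (30 x 1 + 221) / 5.5 = 45.64
Valid solutions in (0, 60): {30.73, 45.64} minutes.
The first occurrence is t = 30.73 minutes.
The hands form a 139-degree angle at 30.73 minutes past 1:00.

Final answer: 30.73 minutes past 1:00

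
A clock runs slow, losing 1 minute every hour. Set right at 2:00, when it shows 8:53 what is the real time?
For every 60 true minutes, the faulty clock advances 59 minutes, so 1 faulty-clock minute corresponds to 60/59 true minutes.
From 2:00 to 8:53 on the faulty dial is 413 minutes.
True elapsed: 413 x 60/59 = 420 minutes = 7 hours.
True time: 2:00 + 7 hours = 9:00.

Final answer: 9:00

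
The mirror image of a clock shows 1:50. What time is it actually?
Reflection across the vertical (12-6) axis maps a hand at angle A degrees to (360 - A) degrees, which sends a reading of T minutes past 12:00 to (720 - T) minutes past 12:00.
Mirror reads 1:50 = 110 minutes past 12:00.
Actual time: (720 - 110) mod 720 = 610 minutes = 10:10.

Final answer: 10:10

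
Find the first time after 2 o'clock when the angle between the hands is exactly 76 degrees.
At t minutes past 2:00, the hour hand is at 30 x 2 + 0.5t degrees and the minute hand is at 6t degrees.
The smaller angle between them is 76 degrees when |30H - 5.5t| = 76 or |30H - 5.5t| = 284.
With H = 2, solve 30 x 2 - 5.5t = +/- target for each target:
  t = (30 x 2 - 76) / 5.5 = -2.91 (outside (0, 60))
  t = (30 x 2 + 76) / 5.5 = 24.73
  t = (30 x 2 - 284) / 5.5 = -40.73 (outside (0, 60))
  t = (30 x 2 + 284) / 5.5 = 62.55 (outside (0, 60))
Valid solutions in (0, 60): {24.73} minutes.
The first occurrence is t = 24.73 minutes.
The hands form a 76-degree angle at 24.73 minutes past 2:00.

Final answer: 24.73 minutes past 2:00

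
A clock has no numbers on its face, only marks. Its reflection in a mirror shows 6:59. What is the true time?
Reflection across the vertical (12-6) axis maps a hand at angle A degrees to (360 - A) degrees, which sends a reading of T minutes past 12:00 to (720 - T) minutes past 12:00.
Mirror reads 6:59 = 419 minutes past 12:00.
Actual time: (720 - 419) mod 720 = 301 minutes = 5:01.

Final answer: 5:01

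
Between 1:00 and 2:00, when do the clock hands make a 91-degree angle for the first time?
At t minutes past 1:00, the hour hand is at 30 x 1 + 0.5t degrees and the minute hand is at 6t degrees.
The smaller angle between them is 91 degrees when |30H - 5.5t| = 91 or |30H - 5.5t| = 269.
With H = 1, solve 30 x 1 - 5.5t = +/- target for each target:
  t = (30 x 1 - 91) / 5.5 = -11.09 (outside (0, 60))
  t = (30 x 1 + 91) / 5.5 = 22
  t = (30 x 1 - 269) / 5.5 = -43.45 (outside (0, 60))
  t = (30 x 1 + 269) / 5.5 = 54.36
Valid solutions in (0, 60): {22, 54.36} minutes.
The first occurrence is t = 22 minutes.
The hands form a 91-degree angle at 22 minutes past 1:00.

Final answer: 22 minutes past 1:00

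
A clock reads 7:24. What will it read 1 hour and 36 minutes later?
Starting time: 7:24
Adding 36 minutes to 24 minutes: 24 + 36 = 60 minutes = 1 hour
Adding 1 hour: 7 + 1 + 1 (carry) = 9
Final time: 9:00

Final answer: 9:00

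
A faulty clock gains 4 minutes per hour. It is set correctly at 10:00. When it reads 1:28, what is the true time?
For every 60 true minutes, the faulty clock advances 64 minutes, so 1 faulty-clock minute corresponds to 60/64 true minutes.
From 10:00 to 1:28 on the faulty dial is 208 minutes.
True elapsed: 208 x 60/64 = 195 minutes = 3 hours and 15 minutes.
True time: 10:00 + 3 hours and 15 minutes = 1:15.

Final answer: 1:15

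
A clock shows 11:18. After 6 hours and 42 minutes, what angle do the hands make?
First find the time 6 hours and 42 minutes after 11:18.
Total minutes: 11 x 60 + 18 + 6 x 60 + 42 = 1080.
1080 mod 720 = 360 minutes = 6:00.
Now compute the angle at 6:00:
Hour hand: 6 x 30 + 0 x 0.5 = 180 degrees
Minute hand: 0 x 6 = 0 degrees
Difference: |180 - 0| = 180 degrees
The angle is 180 degrees

Final answer: 180 degrees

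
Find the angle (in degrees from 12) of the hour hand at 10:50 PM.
The hour hand moves 30 degrees per hour and 0.5 degrees per minute.
At 10:50: (10) x 30 + 50 x 0.5 = 300 + 25 = 325 degrees

Final answer: 325 degrees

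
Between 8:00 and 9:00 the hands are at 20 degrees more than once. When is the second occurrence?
At t minutes past 8:00, the hour hand is at 30 x 8 + 0.5t degrees and the minute hand is at 6t degrees.
The smaller angle between them is 20 degrees when |30H - 5.5t| = 20 or |30H - 5.5t| = 340.
With H = 8, solve 30 x 8 - 5.5t = +/- target for each target:
  t = (30 x 8 - 20) / 5.5 = 40
  t = (30 x 8 + 20) / 5.5 = 47.27
  t = (30 x 8 - 340) / 5.5 = -18.18 (outside (0, 60))
  t = (30 x 8 + 340) / 5.5 = 105.45 (outside (0, 60))
Valid solutions in (0, 60): {40, 47.27} minutes.
The second occurrence is t = 47.27 minutes.
The hands form a 20-degree angle at 47.27 minutes past 8:00.

Final answer: 47.27 minutes past 8:00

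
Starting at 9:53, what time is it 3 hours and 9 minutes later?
Starting time: 9:53
Adding 9 minutes to 53 minutes: 53 + 9 = 62 minutes = 1 hour and 2 minutes
Adding 3 hours: 9 + 3 + 1 (carry) = 13 - 12 = 1
Final time: 1:02

Final answer: 1:02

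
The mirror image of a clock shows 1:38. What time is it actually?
Reflection across the vertical (12-6) axis maps a hand at angle A degrees to (360 - A) degrees, which sends a reading of T minutes past 12:00 to (720 - T) minutes past 12:00.
Mirror reads 1:38 = 98 minutes past 12:00.
Actual time: (720 - 98) mod 720 = 622 minutes = 10:22.

Final answer: 10:22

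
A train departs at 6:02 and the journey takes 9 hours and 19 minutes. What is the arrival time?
Starting time: 6:02
Adding 19 minutes to 2 minutes: 2 + 19 = 21 minutes
Adding 9 hours: 6 + 9 = 15 - 12 = 3
Final time: 3:21

Final answer: 3:21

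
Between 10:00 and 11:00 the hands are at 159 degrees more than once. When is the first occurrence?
At t minutes past 10:00, the hour hand is at 30 x 10 + 0.5t degrees and the minute hand is at 6t degrees.
The smaller angle between them is 159 degrees when |30H - 5.5t| = 159 or |30H - 5.5t| = 201.
With H = 10, solve 30 x 10 - 5.5t = +/- target for each target:
  t = (30 x 10 - 159) / 5.5 = 25.64
  t = (30 x 10 + 159) / 5.5 = 83.45 (outside (0, 60))
  t = (30 x 10 - 201) / 5.5 = 18
  t = (30 x 10 + 201) / 5.5 = 91.09 (outside (0, 60))
Valid solutions in (0, 60): {18, 25.64} minutes.
The first occurrence is t = 18 minutes.
The hands form a 159-degree angle at 18 minutes past 10:00.

Final answer: 18 minutes past 10:00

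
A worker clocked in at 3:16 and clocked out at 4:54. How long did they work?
From 3:16 to 4:54:
(4 x 60 + 54) - (3 x 60 + 16) = 294 - 196 = 98 minutes
= 1 hour and 38 minutes

Final answer: 1 hour and 38 minutes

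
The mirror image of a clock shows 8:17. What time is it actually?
Reflection across the vertical (12-6) axis maps a hand at angle A degrees to (360 - A) degrees, which sends a reading of T minutes past 12:00 to (720 - T) minutes past 12:00.
Mirror reads 8:17 = 497 minutes past 12:00.
Actual time: (720 - 497) mod 720 = 223 minutes = 3:43.

Final answer: 3:43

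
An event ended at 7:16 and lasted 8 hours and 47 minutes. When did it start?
Starting time: 7:16 = 436 total minutes past 12:00
Subtracting: 8 hours and 47 minutes = 527 minutes
436 - 527 = -91 (negative, add 12 hours = 720) = 629 minutes
= 10 hours and 29 minutes past 12:00 = 10:29

Final answer: 10:29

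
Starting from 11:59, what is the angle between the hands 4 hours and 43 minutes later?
First find the time 4 hours and 43 minutes after 11:59.
Total minutes: 11 x 60 + 59 + 4 x 60 + 43 = 1002.
1002 mod 720 = 282 minutes = 4:42.
Now compute the angle at 4:42:
Hour hand: 4 x 30 + 42 x 0.5 = 141 degrees
Minute hand: 42 x 6 = 252 degrees
Difference: |141 - 252| = 111 degrees
The angle is 111 degrees

Final answer: 111 degrees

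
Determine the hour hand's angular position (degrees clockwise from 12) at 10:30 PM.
The hour hand moves 30 degrees per hour and 0.5 degrees per minute.
At 10:30: (10) x 30 + 30 x 0.5 = 300 + 15 = 315 degrees

Final answer: 315 degrees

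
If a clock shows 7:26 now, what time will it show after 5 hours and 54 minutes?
Starting time: 7:26
Adding 54 minutes to 26 minutes: 26 + 54 = 80 minutes = 1 hour and 20 minutes
Adding 5 hours: 7 + 5 + 1 (carry) = 13 - 12 = 1
Final time: 1:20

Final answer: 1:20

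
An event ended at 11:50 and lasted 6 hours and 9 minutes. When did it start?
Starting time: 11:50 = 710 total minutes past 12:00
Subtracting: 6 hours and 9 minutes = 369 minutes
710 - 369 = 341 minutes
= 5 hours and 41 minutes past 12:00 = 5:41

Final answer: 5:41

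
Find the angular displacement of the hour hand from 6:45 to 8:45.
The hour hand moves 0.5 degrees per minute.
Time elapsed: 8:45 - 6:45 = 120 minutes
Angular displacement: 120 x 0.5 = 60 degrees

Final answer: 60 degrees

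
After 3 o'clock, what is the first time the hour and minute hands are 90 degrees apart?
At t minutes past 3:00, the hour hand is at 30 x 3 + 0.5t degrees and the minute hand is at 6t degrees.
The smaller angle between them is 90 degrees when |30H - 5.5t| = 90 or |30H - 5.5t| = 270.
With H = 3, solve 30 x 3 - 5.5t = +/- target for each target:
  t = (30 x 3 - 90) / 5.5 = 0 (outside (0, 60))
  t = (30 x 3 + 90) / 5.5 = 32.73
  t = (30 x 3 - 270) / 5.5 = -32.73 (outside (0, 60))
  t = (30 x 3 + 270) / 5.5 = 65.45 (outside (0, 60))
Valid solutions in (0, 60): {32.73} minutes.
The first occurrence is t = 32.73 minutes.
The hands form a 90-degree angle at 32.73 minutes past 3:00.

Final answer: 32.73 minutes past 3:00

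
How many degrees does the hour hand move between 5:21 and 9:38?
The hour hand moves 0.5 degrees per minute.
Time elapsed: 9:38 - 5:21 = 257 minutes
Angular displacement: 257 x 0.5 = 128.5 degrees

Final answer: 128.5 degrees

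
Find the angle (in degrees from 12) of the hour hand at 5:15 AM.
The hour hand moves 30 degrees per hour and 0.5 degrees per minute.
At 5:15: (5) x 30 + 15 x 0.5 = 150 + 7.5 = 157.5 degrees

Final answer: 157.5 degrees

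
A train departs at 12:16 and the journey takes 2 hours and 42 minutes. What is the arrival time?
Starting time: 12:16
Adding 42 minutes to 16 minutes: 16 + 42 = 58 minutes
Adding 2 hours: 12 + 2 = 14 - 12 = 2
Final time: 2:58

Final answer: 2:58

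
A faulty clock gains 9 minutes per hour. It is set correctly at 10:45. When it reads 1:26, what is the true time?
For every 60 true minutes, the faulty clock advances 69 minutes, so 1 faulty-clock minute corresponds to 60/69 true minutes.
From 10:45 to 1:26 on the faulty dial is 161 minutes.
True elapsed: 161 x 60/69 = 140 minutes = 2 hours and 20 minutes.
True time: 10:45 + 2 hours and 20 minutes = 1:05.

Final answer: 1:05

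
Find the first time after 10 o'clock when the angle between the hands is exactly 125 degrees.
At t minutes past 10:00, the hour hand is at 30 x 10 + 0.5t degrees and the minute hand is at 6t degrees.
The smaller angle between them is 125 degrees when |30H - 5.5t| = 125 or |30H - 5.5t| = 235.
With H = 10, solve 30 x 10 - 5.5t = +/- target for each target:
  t = (30 x 10 - 125) / 5.5 = 31.82
  t = (30 x 10 + 125) / 5.5 = 77.27 (outside (0, 60))
  t = (30 x 10 - 235) / 5.5 = 11.82
  t = (30 x 10 + 235) / 5.5 = 97.27 (outside (0, 60))
Valid solutions in (0, 60): {11.82, 31.82} minutes.
The first occurrence is t = 11.82 minutes.
The hands form a 125-degree angle at 11.82 minutes past 10:00.

Final answer: 11.82 minutes past 10:00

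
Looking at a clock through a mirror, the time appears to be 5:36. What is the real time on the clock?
Reflection across the vertical (12-6) axis maps a hand at angle A degrees to (360 - A) degrees, which sends a reading of T minutes past 12:00 to (720 - T) minutes past 12:00.
Mirror reads 5:36 = 336 minutes past 12:00.
Actual time: (720 - 336) mod 720 = 384 minutes = 6:24.

Final answer: 6:24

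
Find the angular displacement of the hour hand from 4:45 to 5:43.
The hour hand moves 0.5 degrees per minute.
Time elapsed: 5:43 - 4:45 = 58 minutes
Angular displacement: 58 x 0.5 = 29 degrees

Final answer: 29 degrees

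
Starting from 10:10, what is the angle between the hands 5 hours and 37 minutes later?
First find the time 5 hours and 37 minutes after 10:10.
Total minutes: 10 x 60 + 10 + 5 x 60 + 37 = 947.
947 mod 720 = 227 minutes = 3:47.
Now compute the angle at 3:47:
Hour hand: 3 x 30 + 47 x 0.5 = 113.5 degrees
Minute hand: 47 x 6 = 282 degrees
Difference: |113.5 - 282| = 168.5 degrees
The angle is 168.5 degrees

Final answer: 168.5 degrees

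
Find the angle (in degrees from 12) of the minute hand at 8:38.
The minute hand moves 6 degrees per minute.
At 8:38: 38 x 6 = 228 degrees

Final answer: 228 degrees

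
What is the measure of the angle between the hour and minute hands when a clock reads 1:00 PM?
Hour hand position: 1 x 30 + 0 x 0.5 = 30 degrees
Minute hand position: 0 x 6 = 0 degrees
Difference: |30 - 0| = 30 degrees
The angle between the hands is 30 degrees

Final answer: 30 degrees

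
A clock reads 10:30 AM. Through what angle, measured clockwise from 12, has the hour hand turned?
The hour hand moves 30 degrees per hour and 0.5 degrees per minute.
At 10:30: (10) x 30 + 30 x 0.5 = 300 + 15 = 315 degrees

Final answer: 315 degrees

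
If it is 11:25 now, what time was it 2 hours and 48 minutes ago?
Starting time: 11:25 = 685 total minutes past 12:00
Subtracting: 2 hours and 48 minutes = 168 minutes
685 - 168 = 517 minutes
= 8 hours and 37 minutes past 12:00 = 8:37

Final answer: 8:37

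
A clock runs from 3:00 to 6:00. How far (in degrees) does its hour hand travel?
The hour hand moves 0.5 degrees per minute.
Time elapsed: 6:00 - 3:00 = 180 minutes
Angular displacement: 180 x 0.5 = 90 degrees

Final answer: 90 degrees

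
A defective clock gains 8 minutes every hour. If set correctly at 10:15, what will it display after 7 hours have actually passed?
For every 60 true minutes, the faulty clock advances 60 + 8 = 68 minutes.
True elapsed: 7 hours = 420 minutes.
Faulty clock advances: 420 x 68/60 = 476 minutes (drift: 56 minutes ahead).
Shown time: 10:15 + 476 minutes = 6:11.

Final answer: 6:11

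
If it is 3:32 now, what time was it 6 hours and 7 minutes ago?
Starting time: 3:32 = 212 total minutes past 12:00
Subtracting: 6 hours and 7 minutes = 367 minutes
212 - 367 = -155 (negative, add 12 hours = 720) = 565 minutes
= 9 hours and 25 minutes past 12:00 = 9:25

Final answer: 9:25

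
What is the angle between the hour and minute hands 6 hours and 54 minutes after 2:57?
First find the time 6 hours and 54 minutes after 2:57.
Total minutes: 2 x 60 + 57 + 6 x 60 + 54 = 591.
591 mod 720 = 591 minutes = 9:51.
Now compute the angle at 9:51:
Hour hand: 9 x 30 + 51 x 0.5 = 295.5 degrees
Minute hand: 51 x 6 = 306 degrees
Difference: |295.5 - 306| = 10.5 degrees
The angle is 10.5 degrees

Final answer: 10.5 degrees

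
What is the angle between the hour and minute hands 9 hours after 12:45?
First find the time 9 hours after 12:45.
Total minutes: 12 x 60 + 45 + 9 x 60 + 0 = 1305.
1305 mod 720 = 585 minutes = 9:45.
Now compute the angle at 9:45:
Hour hand: 9 x 30 + 45 x 0.5 = 292.5 degrees
Minute hand: 45 x 6 = 270 degrees
Difference: |292.5 - 270| = 22.5 degrees
The angle is 22.5 degrees

Final answer: 22.5 degrees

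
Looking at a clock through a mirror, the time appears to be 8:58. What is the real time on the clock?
Reflection across the vertical (12-6) axis maps a hand at angle A degrees to (360 - A) degrees, which sends a reading of T minutes past 12:00 to (720 - T) minutes past 12:00.
Mirror reads 8:58 = 538 minutes past 12:00.
Actual time: (720 - 538) mod 720 = 182 minutes = 3:02.

Final answer: 3:02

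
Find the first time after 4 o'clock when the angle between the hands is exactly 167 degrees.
At t minutes past 4:00, the hour hand is at 30 x 4 + 0.5t degrees and the minute hand is at 6t degrees.
The smaller angle between them is 167 degrees when |30H - 5.5t| = 167 or |30H - 5.5t| = 193.
With H = 4, solve 30 x 4 - 5.5t = +/- target for each target:
  t = (30 x 4 - 167) / 5.5 = -8.55 (outside (0, 60))
  t = (30 x 4 + 167) / 5.5 = 52.18
  t = (30 x 4 - 193) / 5.5 = -13.27 (outside (0, 60))
  t = (30 x 4 + 193) / 5.5 = 56.91
Valid solutions in (0, 60): {52.18, 56.91} minutes.
The first occurrence is t = 52.18 minutes.
The hands form a 167-degree angle at 52.18 minutes past 4:00.

Final answer: 52.18 minutes past 4:00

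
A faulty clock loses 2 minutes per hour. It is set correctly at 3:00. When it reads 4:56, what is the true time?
For every 60 true minutes, the faulty clock advances 58 minutes, so 1 faulty-clock minute corresponds to 60/58 true minutes.
From 3:00 to 4:56 on the faulty dial is 116 minutes.
True elapsed: 116 x 60/58 = 120 minutes = 2 hours.
True time: 3:00 + 2 hours = 5:00.

Final answer: 5:00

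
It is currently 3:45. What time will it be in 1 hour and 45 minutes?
Starting time: 3:45
Adding 45 minutes to 45 minutes: 45 + 45 = 90 minutes = 1 hour and 30 minutes
Adding 1 hour: 3 + 1 + 1 (carry) = 5
Final time: 5:30

Final answer: 5:30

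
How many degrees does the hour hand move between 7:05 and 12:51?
The hour hand moves 0.5 degrees per minute.
Time elapsed: 12:51 - 7:05 = 346 minutes
Angular displacement: 346 x 0.5 = 173 degrees

Final answer: 173 degrees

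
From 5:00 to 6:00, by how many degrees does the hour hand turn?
The hour hand moves 0.5 degrees per minute.
Time elapsed: 6:00 - 5:00 = 60 minutes
Angular displacement: 60 x 0.5 = 30 degrees

Final answer: 30 degrees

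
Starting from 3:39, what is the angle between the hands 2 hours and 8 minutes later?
First find the time 2 hours and 8 minutes after 3:39.
Total minutes: 3 x 60 + 39 + 2 x 60 + 8 = 347.
347 mod 720 = 347 minutes = 5:47.
Now compute the angle at 5:47:
Hour hand: 5 x 30 + 47 x 0.5 = 173.5 degrees
Minute hand: 47 x 6 = 282 degrees
Difference: |173.5 - 282| = 108.5 degrees
The angle is 108.5 degrees

Final answer: 108.5 degrees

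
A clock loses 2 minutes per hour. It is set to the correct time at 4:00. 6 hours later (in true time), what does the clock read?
For every 60 true minutes, the faulty clock advances 60 - 2 = 58 minutes.
True elapsed: 6 hours = 360 minutes.
Faulty clock advances: 360 x 58/60 = 348 minutes (drift: 12 minutes behind).
Shown time: 4:00 + 348 minutes = 9:48.

Final answer: 9:48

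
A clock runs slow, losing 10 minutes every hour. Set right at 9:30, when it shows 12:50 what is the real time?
For every 60 true minutes, the faulty clock advances 50 minutes, so 1 faulty-clock minute corresponds to 60/50 true minutes.
From 9:30 to 12:50 on the faulty dial is 200 minutes.
True elapsed: 200 x 60/50 = 240 minutes = 4 hours.
True time: 9:30 + 4 hours = 1:30.

Final answer: 1:30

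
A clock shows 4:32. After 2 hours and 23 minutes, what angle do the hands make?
First find the time 2 hours and 23 minutes after 4:32.
Total minutes: 4 x 60 + 32 + 2 x 60 + 23 = 415.
415 mod 720 = 415 minutes = 6:55.
Now compute the angle at 6:55:
Hour hand: 6 x 30 + 55 x 0.5 = 207.5 degrees
Minute hand: 55 x 6 = 330 degrees
Difference: |207.5 - 330| = 122.5 degrees
The angle is 122.5 degrees

Final answer: 122.5 degrees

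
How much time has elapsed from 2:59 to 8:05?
From 2:59 to 8:05:
(8 x 60 + 5) - (2 x 60 + 59) = 485 - 179 = 306 minutes
= 5 hours and 6 minutes

Final answer: 5 hours and 6 minutes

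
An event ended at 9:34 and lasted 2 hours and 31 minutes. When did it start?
Starting time: 9:34 = 574 total minutes past 12:00
Subtracting: 2 hours and 31 minutes = 151 minutes
574 - 151 = 423 minutes
= 7 hours and 3 minutes past 12:00 = 7:03

Final answer: 7:03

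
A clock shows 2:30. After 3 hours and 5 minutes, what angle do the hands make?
First find the time 3 hours and 5 minutes after 2:30.
Total minutes: 2 x 60 + 30 + 3 x 60 + 5 = 335.
335 mod 720 = 335 minutes = 5:35.
Now compute the angle at 5:35:
Hour hand: 5 x 30 + 35 x 0.5 = 167.5 degrees
Minute hand: 35 x 6 = 210 degrees
Difference: |167.5 - 210| = 42.5 degrees
The angle is 42.5 degrees

Final answer: 42.5 degrees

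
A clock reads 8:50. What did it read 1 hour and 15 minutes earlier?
Starting time: 8:50 = 530 total minutes past 12:00
Subtracting: 1 hour and 15 minutes = 75 minutes
530 - 75 = 455 minutes
= 7 hours and 35 minutes past 12:00 = 7:35

Final answer: 7:35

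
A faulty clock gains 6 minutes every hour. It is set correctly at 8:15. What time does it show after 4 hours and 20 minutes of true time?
For every 60 true minutes, the faulty clock advances 60 + 6 = 66 minutes.
True elapsed: 4 hours and 20 minutes = 260 minutes.
Faulty clock advances: 260 x 66/60 = 286 minutes (drift: 26 minutes ahead).
Shown time: 8:15 + 286 minutes = 1:01.

Final answer: 1:01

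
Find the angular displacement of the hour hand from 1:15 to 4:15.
The hour hand moves 0.5 degrees per minute.
Time elapsed: 4:15 - 1:15 = 180 minutes
Angular displacement: 180 x 0.5 = 90 degrees

Final answer: 90 degrees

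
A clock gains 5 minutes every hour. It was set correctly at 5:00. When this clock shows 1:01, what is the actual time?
For every 60 true minutes, the faulty clock advances 65 minutes, so 1 faulty-clock minute corresponds to 60/65 true minutes.
From 5:00 to 1:01 on the faulty dial is 481 minutes.
True elapsed: 481 x 60/65 = 444 minutes = 7 hours and 24 minutes.
True time: 5:00 + 7 hours and 24 minutes = 12:24.

Final answer: 12:24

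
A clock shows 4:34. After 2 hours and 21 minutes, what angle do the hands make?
First find the time 2 hours and 21 minutes after 4:34.
Total minutes: 4 x 60 + 34 + 2 x 60 + 21 = 415.
415 mod 720 = 415 minutes = 6:55.
Now compute the angle at 6:55:
Hour hand: 6 x 30 + 55 x 0.5 = 207.5 degrees
Minute hand: 55 x 6 = 330 degrees
Difference: |207.5 - 330| = 122.5 degrees
The angle is 122.5 degrees

Final answer: 122.5 degrees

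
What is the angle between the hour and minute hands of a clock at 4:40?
Hour hand position: 4 x 30 + 40 x 0.5 = 140 degrees
Minute hand position: 40 x 6 = 240 degrees
Difference: |140 - 240| = 100 degrees
The angle between the hands is 100 degrees

Final answer: 100 degrees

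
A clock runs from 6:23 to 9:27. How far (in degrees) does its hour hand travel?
The hour hand moves 0.5 degrees per minute.
Time elapsed: 9:27 - 6:23 = 184 minutes
Angular displacement: 184 x 0.5 = 92 degrees

Final answer: 92 degrees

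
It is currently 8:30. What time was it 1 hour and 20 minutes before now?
Starting time: 8:30 = 510 total minutes past 12:00
Subtracting: 1 hour and 20 minutes = 80 minutes
510 - 80 = 430 minutes
= 7 hours and 10 minutes past 12:00 = 7:10

Final answer: 7:10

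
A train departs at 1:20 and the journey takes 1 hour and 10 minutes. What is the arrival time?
Starting time: 1:20
Adding 10 minutes to 20 minutes: 20 + 10 = 30 minutes
Adding 1 hour: 1 + 1 = 2
Final time: 2:30

Final answer: 2:30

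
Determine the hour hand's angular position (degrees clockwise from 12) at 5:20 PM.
The hour hand moves 30 degrees per hour and 0.5 degrees per minute.
At 5:20: (5) x 30 + 20 x 0.5 = 150 + 10 = 160 degrees

Final answer: 160 degrees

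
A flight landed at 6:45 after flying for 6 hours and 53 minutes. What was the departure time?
Starting time: 6:45 = 405 total minutes past 12:00
Subtracting: 6 hours and 53 minutes = 413 minutes
405 - 413 = -8 (negative, add 12 hours = 720) = 712 minutes
= 11 hours and 52 minutes past 12:00 = 11:52

Final answer: 11:52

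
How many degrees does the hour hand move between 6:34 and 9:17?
The hour hand moves 0.5 degrees per minute.
Time elapsed: 9:17 - 6:34 = 163 minutes
Angular displacement: 163 x 0.5 = 81.5 degrees

Final answer: 81.5 degrees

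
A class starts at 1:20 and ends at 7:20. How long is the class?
From 1:20 to 7:20:
(7 x 60 + 20) - (1 x 60 + 20) = 440 - 80 = 360 minutes
= 6 hours

Final answer: 6 hours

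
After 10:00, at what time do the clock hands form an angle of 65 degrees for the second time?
At t minutes past 10:00, the hour hand is at 30 x 10 + 0.5t degrees and the minute hand is at 6t degrees.
The smaller angle between them is 65 degrees when |30H - 5.5t| = 65 or |30H - 5.5t| = 295.
With H = 10, solve 30 x 10 - 5.5t = +/- target for each target:
  t = (30 x 10 - 65) / 5.5 = 42.73
  t = (30 x 10 + 65) / 5.5 = 66.36 (outside (0, 60))
  t = (30 x 10 - 295) / 5.5 = 0.91
  t = (30 x 10 + 295) / 5.5 = 108.18 (outside (0, 60))
Valid solutions in (0, 60): {0.91, 42.73} minutes.
The second occurrence is t = 42.73 minutes.
The hands form a 65-degree angle at 42.73 minutes past 10:00.

Final answer: 42.73 minutes past 10:00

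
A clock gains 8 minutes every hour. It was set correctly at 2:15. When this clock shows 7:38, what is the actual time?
For every 60 true minutes, the faulty clock advances 68 minutes, so 1 faulty-clock minute corresponds to 60/68 true minutes.
From 2:15 to 7:38 on the faulty dial is 323 minutes.
True elapsed: 323 x 60/68 = 285 minutes = 4 hours and 45 minutes.
True time: 2:15 + 4 hours and 45 minutes = 7:00.

Final answer: 7:00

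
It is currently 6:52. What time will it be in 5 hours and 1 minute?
Starting time: 6:52
Adding 1 minute to 52 minutes: 52 + 1 = 53 minutes
Adding 5 hours: 6 + 5 = 11
Final time: 11:53

Final answer: 11:53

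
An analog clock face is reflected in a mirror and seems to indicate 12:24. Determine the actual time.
Reflection across the vertical (12-6) axis maps a hand at angle A degrees to (360 - A) degrees, which sends a reading of T minutes past 12:00 to (720 - T) minutes past 12:00.
Mirror reads 12:24 = 24 minutes past 12:00.
Actual time: (720 - 24) mod 720 = 696 minutes = 11:36.

Final answer: 11:36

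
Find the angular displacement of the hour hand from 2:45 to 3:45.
The hour hand moves 0.5 degrees per minute.
Time elapsed: 3:45 - 2:45 = 60 minutes
Angular displacement: 60 x 0.5 = 30 degrees

Final answer: 30 degrees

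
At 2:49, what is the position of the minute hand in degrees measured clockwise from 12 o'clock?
The minute hand moves 6 degrees per minute.
At 2:49: 49 x 6 = 294 degrees

Final answer: 294 degrees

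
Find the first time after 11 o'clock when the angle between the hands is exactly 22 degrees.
At t minutes past 11:00, the hour hand is at 30 x 11 + 0.5t degrees and the minute hand is at 6t degrees.
The smaller angle between them is 22 degrees when |30H - 5.5t| = 22 or |30H - 5.5t| = 338.
With H = 11, solve 30 x 11 - 5.5t = +/- target for each target:
  t = (30 x 11 - 22) / 5.5 = 56
  t = (30 x 11 + 22) / 5.5 = 64 (outside (0, 60))
  t = (30 x 11 - 338) / 5.5 = -1.45 (outside (0, 60))
  t = (30 x 11 + 338) / 5.5 = 121.45 (outside (0, 60))
Valid solutions in (0, 60): {56} minutes.
The first occurrence is t = 56 minutes.
The hands form a 22-degree angle at 56 minutes past 11:00.

Final answer: 56 minutes past 11:00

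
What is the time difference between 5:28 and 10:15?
From 5:28 to 10:15:
(10 x 60 + 15) - (5 x 60 + 28) = 615 - 328 = 287 minutes
= 4 hours and 47 minutes

Final answer: 4 hours and 47 minutes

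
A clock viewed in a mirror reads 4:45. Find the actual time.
Reflection across the vertical (12-6) axis maps a hand at angle A degrees to (360 - A) degrees, which sends a reading of T minutes past 12:00 to (720 - T) minutes past 12:00.
Mirror reads 4:45 = 285 minutes past 12:00.
Actual time: (720 - 285) mod 720 = 435 minutes = 7:15.

Final answer: 7:15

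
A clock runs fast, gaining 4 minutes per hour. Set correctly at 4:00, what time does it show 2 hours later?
For every 60 true minutes, the faulty clock advances 60 + 4 = 64 minutes.
True elapsed: 2 hours = 120 minutes.
Faulty clock advances: 120 x 64/60 = 128 minutes (drift: 8 minutes ahead).
Shown time: 4:00 + 128 minutes = 6:08.

Final answer: 6:08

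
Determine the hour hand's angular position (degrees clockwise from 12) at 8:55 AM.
The hour hand moves 30 degrees per hour and 0.5 degrees per minute.
At 8:55: (8) x 30 + 55 x 0.5 = 240 + 27.5 = 267.5 degrees

Final answer: 267.5 degrees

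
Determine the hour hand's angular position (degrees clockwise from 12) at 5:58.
The hour hand moves 30 degrees per hour and 0.5 degrees per minute.
At 5:58: (5) x 30 + 58 x 0.5 = 150 + 29 = 179 degrees

Final answer: 179 degrees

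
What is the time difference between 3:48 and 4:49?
From 3:48 to 4:49:
(4 x 60 + 49) - (3 x 60 + 48) = 289 - 228 = 61 minutes
= 1 hour and 1 minute

Final answer: 1 hour and 1 minute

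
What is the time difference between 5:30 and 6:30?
From 5:30 to 6:30:
(6 x 60 + 30) - (5 x 60 + 30) = 390 - 330 = 60 minutes
= 1 hour

Final answer: 1 hour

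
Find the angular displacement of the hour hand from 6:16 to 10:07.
The hour hand moves 0.5 degrees per minute.
Time elapsed: 10:07 - 6:16 = 231 minutes
Angular displacement: 231 x 0.5 = 115.5 degrees

Final answer: 115.5 degrees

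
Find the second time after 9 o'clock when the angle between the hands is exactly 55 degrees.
At t minutes past 9:00, the hour hand is at 30 x 9 + 0.5t degrees and the minute hand is at 6t degrees.
The smaller angle between them is 55 degrees when |30H - 5.5t| = 55 or |30H - 5.5t| = 305.
With H = 9, solve 30 x 9 - 5.5t = +/- target for each target:
  t = (30 x 9 - 55) / 5.5 = 39.09
  t = (30 x 9 + 55) / 5.5 = 59.09
  t = (30 x 9 - 305) / 5.5 = -6.36 (outside (0, 60))
  t = (30 x 9 + 305) / 5.5 = 104.55 (outside (0, 60))
Valid solutions in (0, 60): {39.09, 59.09} minutes.
The second occurrence is t = 59.09 minutes.
The hands form a 55-degree angle at 59.09 minutes past 9:00.

Final answer: 59.09 minutes past 9:00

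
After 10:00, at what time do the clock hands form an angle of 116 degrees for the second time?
At t minutes past 10:00, the hour hand is at 30 x 10 + 0.5t degrees and the minute hand is at 6t degrees.
The smaller angle between them is 116 degrees when |30H - 5.5t| = 116 or |30H - 5.5t| = 244.
With H = 10, solve 30 x 10 - 5.5t = +/- target for each target:
  t = (30 x 10 - 116) / 5.5 = 33.45
  t = (30 x 10 + 116) / 5.5 = 75.64 (outside (0, 60))
  t = (30 x 10 - 244) / 5.5 = 10.18
  t = (30 x 10 + 244) / 5.5 = 98.91 (outside (0, 60))
Valid solutions in (0, 60): {10.18, 33.45} minutes.
The second occurrence is t = 33.45 minutes.
The hands form a 116-degree angle at 33.45 minutes past 10:00.

Final answer: 33.45 minutes past 10:00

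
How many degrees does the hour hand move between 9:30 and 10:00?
The hour hand moves 0.5 degrees per minute.
Time elapsed: 10:00 - 9:30 = 30 minutes
Angular displacement: 30 x 0.5 = 15 degrees

Final answer: 15 degrees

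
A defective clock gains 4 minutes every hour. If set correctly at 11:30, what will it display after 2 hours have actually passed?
For every 60 true minutes, the faulty clock advances 60 + 4 = 64 minutes.
True elapsed: 2 hours = 120 minutes.
Faulty clock advances: 120 x 64/60 = 128 minutes (drift: 8 minutes ahead).
Shown time: 11:30 + 128 minutes = 1:38.

Final answer: 1:38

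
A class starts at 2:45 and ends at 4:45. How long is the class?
From 2:45 to 4:45:
(4 x 60 + 45) - (2 x 60 + 45) = 285 - 165 = 120 minutes
= 2 hours

Final answer: 2 hours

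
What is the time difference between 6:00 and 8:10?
From 6:00 to 8:10:
(8 x 60 + 10) - (6 x 60 + 0) = 490 - 360 = 130 minutes
= 2 hours and 10 minutes

Final answer: 2 hours and 10 minutes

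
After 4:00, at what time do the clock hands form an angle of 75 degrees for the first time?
At t minutes past 4:00, the hour hand is at 30 x 4 + 0.5t degrees and the minute hand is at 6t degrees.
The smaller angle between them is 75 degrees when |30H - 5.5t| = 75 or |30H - 5.5t| = 285.
With H = 4, solve 30 x 4 - 5.5t = +/- target for each target:
  t = (30 x 4 - 75) / 5.5 = 8.18
  t = (30 x 4 + 75) / 5.5 = 35.45
  t = (30 x 4 - 285) / 5.5 = -30 (outside (0, 60))
  t = (30 x 4 + 285) / 5.5 = 73.64 (outside (0, 60))
Valid solutions in (0, 60): {8.18, 35.45} minutes.
The first occurrence is t = 8.18 minutes.
The hands form a 75-degree angle at 8.18 minutes past 4:00.

Final answer: 8.18 minutes past 4:00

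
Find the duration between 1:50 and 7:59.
From 1:50 to 7:59:
(7 x 60 + 59) - (1 x 60 + 50) = 479 - 110 = 369 minutes
= 6 hours and 9 minutes

Final answer: 6 hours and 9 minutes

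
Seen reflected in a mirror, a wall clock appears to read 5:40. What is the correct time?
Reflection across the vertical (12-6) axis maps a hand at angle A degrees to (360 - A) degrees, which sends a reading of T minutes past 12:00 to (720 - T) minutes past 12:00.
Mirror reads 5:40 = 340 minutes past 12:00.
Actual time: (720 - 340) mod 720 = 380 minutes = 6:20.

Final answer: 6:20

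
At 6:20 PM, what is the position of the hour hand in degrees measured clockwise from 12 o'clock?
The hour hand moves 30 degrees per hour and 0.5 degrees per minute.
At 6:20: (6) x 30 + 20 x 0.5 = 180 + 10 = 190 degrees

Final answer: 190 degrees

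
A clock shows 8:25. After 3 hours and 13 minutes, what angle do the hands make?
First find the time 3 hours and 13 minutes after 8:25.
Total minutes: 8 x 60 + 25 + 3 x 60 + 13 = 698.
698 mod 720 = 698 minutes = 11:38.
Now compute the angle at 11:38:
Hour hand: 11 x 30 + 38 x 0.5 = 349 degrees
Minute hand: 38 x 6 = 228 degrees
Difference: |349 - 228| = 121 degrees
The angle is 121 degrees

Final answer: 121 degrees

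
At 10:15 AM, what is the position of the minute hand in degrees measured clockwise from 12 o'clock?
The minute hand moves 6 degrees per minute.
At 10:15: 15 x 6 = 90 degrees

Final answer: 90 degrees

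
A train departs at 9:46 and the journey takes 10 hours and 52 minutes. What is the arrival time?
Starting time: 9:46
Adding 52 minutes to 46 minutes: 46 + 52 = 98 minutes = 1 hour and 38 minutes
Adding 10 hours: 9 + 10 + 1 (carry) = 20 - 12 = 8
Final time: 8:38

Final answer: 8:38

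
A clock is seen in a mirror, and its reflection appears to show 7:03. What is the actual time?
Reflection across the vertical (12-6) axis maps a hand at angle A degrees to (360 - A) degrees, which sends a reading of T minutes past 12:00 to (720 - T) minutes past 12:00.
Mirror reads 7:03 = 423 minutes past 12:00.
Actual time: (720 - 423) mod 720 = 297 minutes = 4:57.

Final answer: 4:57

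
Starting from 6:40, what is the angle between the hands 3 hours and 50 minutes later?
First find the time 3 hours and 50 minutes after 6:40.
Total minutes: 6 x 60 + 40 + 3 x 60 + 50 = 630.
630 mod 720 = 630 minutes = 10:30.
Now compute the angle at 10:30:
Hour hand: 10 x 30 + 30 x 0.5 = 315 degrees
Minute hand: 30 x 6 = 180 degrees
Difference: |315 - 180| = 135 degrees
The angle is 135 degrees

Final answer: 135 degrees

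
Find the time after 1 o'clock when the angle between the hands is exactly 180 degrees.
For hands to be 180 degrees apart: |30H - 5.5t| = 180
With H = 1: t = (30 x 1 + 180)/5.5 = 38.18 or t = (30 x 1 - 180)/5.5 = -27.27
First valid solution (0 < t < 60): t = 38.18 minutes
The hands are opposite at 38.18 minutes past 1:00.

Final answer: 38.18 minutes past 1:00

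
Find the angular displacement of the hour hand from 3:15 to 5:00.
The hour hand moves 0.5 degrees per minute.
Time elapsed: 5:00 - 3:15 = 105 minutes
Angular displacement: 105 x 0.5 = 52.5 degrees

Final answer: 52.5 degrees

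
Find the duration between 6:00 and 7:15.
From 6:00 to 7:15:
(7 x 60 + 15) - (6 x 60 + 0) = 435 - 360 = 75 minutes
= 1 hour and 15 minutes

Final answer: 1 hour and 15 minutes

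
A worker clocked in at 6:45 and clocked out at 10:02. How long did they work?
From 6:45 to 10:02:
(10 x 60 + 2) - (6 x 60 + 45) = 602 - 405 = 197 minutes
= 3 hours and 17 minutes

Final answer: 3 hours and 17 minutes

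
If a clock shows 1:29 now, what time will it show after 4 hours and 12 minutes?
Starting time: 1:29
Adding 12 minutes to 29 minutes: 29 + 12 = 41 minutes
Adding 4 hours: 1 + 4 = 5
Final time: 5:41

Final answer: 5:41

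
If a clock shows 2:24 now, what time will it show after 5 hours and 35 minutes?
Starting time: 2:24
Adding 35 minutes to 24 minutes: 24 + 35 = 59 minutes
Adding 5 hours: 2 + 5 = 7
Final time: 7:59

Final answer: 7:59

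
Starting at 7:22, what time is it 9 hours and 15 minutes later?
Starting time: 7:22
Adding 15 minutes to 22 minutes: 22 + 15 = 37 minutes
Adding 9 hours: 7 + 9 = 16 - 12 = 4
Final time: 4:37

Final answer: 4:37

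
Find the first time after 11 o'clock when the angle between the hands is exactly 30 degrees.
At t minutes past 11:00, the hour hand is at 30 x 11 + 0.5t degrees and the minute hand is at 6t degrees.
The smaller angle between them is 30 degrees when |30H - 5.5t| = 30 or |30H - 5.5t| = 330.
With H = 11, solve 30 x 11 - 5.5t = +/- target for each target:
  t = (30 x 11 - 30) / 5.5 = 54.55
  t = (30 x 11 + 30) / 5.5 = 65.45 (outside (0, 60))
  t = (30 x 11 - 330) / 5.5 = 0 (outside (0, 60))
  t = (30 x 11 + 330) / 5.5 = 120 (outside (0, 60))
Valid solutions in (0, 60): {54.55} minutes.
The first occurrence is t = 54.55 minutes.
The hands form a 30-degree angle at 54.55 minutes past 11:00.

Final answer: 54.55 minutes past 11:00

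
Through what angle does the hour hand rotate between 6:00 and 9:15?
The hour hand moves 0.5 degrees per minute.
Time elapsed: 9:15 - 6:00 = 195 minutes
Angular displacement: 195 x 0.5 = 97.5 degrees

Final answer: 97.5 degrees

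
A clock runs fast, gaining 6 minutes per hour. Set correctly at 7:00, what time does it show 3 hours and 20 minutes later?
For every 60 true minutes, the faulty clock advances 60 + 6 = 66 minutes.
True elapsed: 3 hours and 20 minutes = 200 minutes.
Faulty clock advances: 200 x 66/60 = 220 minutes (drift: 20 minutes ahead).
Shown time: 7:00 + 220 minutes = 10:40.

Final answer: 10:40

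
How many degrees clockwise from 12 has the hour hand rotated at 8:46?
The hour hand moves 30 degrees per hour and 0.5 degrees per minute.
At 8:46: (8) x 30 + 46 x 0.5 = 240 + 23 = 263 degrees

Final answer: 263 degrees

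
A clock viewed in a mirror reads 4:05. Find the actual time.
Reflection across the vertical (12-6) axis maps a hand at angle A degrees to (360 - A) degrees, which sends a reading of T minutes past 12:00 to (720 - T) minutes past 12:00.
Mirror reads 4:05 = 245 minutes past 12:00.
Actual time: (720 - 245) mod 720 = 475 minutes = 7:55.

Final answer: 7:55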